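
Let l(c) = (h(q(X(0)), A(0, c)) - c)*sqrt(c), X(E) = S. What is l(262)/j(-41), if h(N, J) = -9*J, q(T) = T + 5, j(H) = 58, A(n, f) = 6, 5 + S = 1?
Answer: -158*sqrt(262)/29 ≈ -88.188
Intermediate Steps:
S = -4 (S = -5 + 1 = -4)
X(E) = -4
q(T) = 5 + T
l(c) = sqrt(c)*(-54 - c) (l(c) = (-9*6 - c)*sqrt(c) = (-54 - c)*sqrt(c) = sqrt(c)*(-54 - c))
l(262)/j(-41) = (sqrt(262)*(-54 - 1*262))/58 = (sqrt(262)*(-54 - 262))*(1/58) = (sqrt(262)*(-316))*(1/58) = -316*sqrt(262)*(1/58) = -158*sqrt(262)/29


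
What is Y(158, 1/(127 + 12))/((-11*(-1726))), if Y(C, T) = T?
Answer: 1/2639054 ≈ 3.7892e-7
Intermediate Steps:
Y(158, 1/(127 + 12))/((-11*(-1726))) = 1/((127 + 12)*((-11*(-1726)))) = 1/(139*18986) = (1/139)*(1/18986) = 1/2639054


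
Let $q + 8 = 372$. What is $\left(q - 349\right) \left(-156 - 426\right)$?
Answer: $-8730$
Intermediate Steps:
$q = 364$ ($q = -8 + 372 = 364$)
$\left(q - 349\right) \left(-156 - 426\right) = \left(364 - 349\right) \left(-156 - 426\right) = 15 \left(-582\right) = -8730$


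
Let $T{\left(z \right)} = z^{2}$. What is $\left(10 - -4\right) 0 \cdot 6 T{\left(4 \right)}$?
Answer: $0$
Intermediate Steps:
$\left(10 - -4\right) 0 \cdot 6 T{\left(4 \right)} = \left(10 - -4\right) 0 \cdot 6 \cdot 4^{2} = \left(10 + 4\right) 0 \cdot 16 = 14 \cdot 0 \cdot 16 = 0 \cdot 16 = 0$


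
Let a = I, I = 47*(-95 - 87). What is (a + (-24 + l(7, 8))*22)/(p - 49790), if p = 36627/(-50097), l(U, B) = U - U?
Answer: 151660318/831455419 ≈ 0.18240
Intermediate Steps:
I = -8554 (I = 47*(-182) = -8554)
l(U, B) = 0
a = -8554
p = -12209/16699 (p = 36627*(-1/50097) = -12209/16699 ≈ -0.73112)
(a + (-24 + l(7, 8))*22)/(p - 49790) = (-8554 + (-24 + 0)*22)/(-12209/16699 - 49790) = (-8554 - 24*22)/(-831455419/16699) = (-8554 - 528)*(-16699/831455419) = -9082*(-16699/831455419) = 151660318/831455419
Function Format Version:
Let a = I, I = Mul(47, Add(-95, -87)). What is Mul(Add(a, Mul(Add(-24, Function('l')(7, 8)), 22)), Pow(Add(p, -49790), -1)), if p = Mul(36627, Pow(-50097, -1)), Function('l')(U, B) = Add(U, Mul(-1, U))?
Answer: Rational(151660318, 831455419) ≈ 0.18240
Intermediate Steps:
I = -8554 (I = Mul(47, -182) = -8554)
Function('l')(U, B) = 0
a = -8554
p = Rational(-12209, 16699) (p = Mul(36627, Rational(-1, 50097)) = Rational(-12209, 16699) ≈ -0.73112)
Mul(Add(a, Mul(Add(-24, Function('l')(7, 8)), 22)), Pow(Add(p, -49790), -1)) = Mul(Add(-8554, Mul(Add(-24, 0), 22)), Pow(Add(Rational(-12209, 16699), -49790), -1)) = Mul(Add(-8554, Mul(-24, 22)), Pow(Rational(-831455419, 16699), -1)) = Mul(Add(-8554, -528), Rational(-16699, 831455419)) = Mul(-9082, Rational(-16699, 831455419)) = Rational(151660318, 831455419)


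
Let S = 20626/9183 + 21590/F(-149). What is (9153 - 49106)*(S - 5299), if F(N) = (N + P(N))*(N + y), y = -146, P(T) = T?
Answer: 17082912520307452/80727753 ≈ 2.1161e+8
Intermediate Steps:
F(N) = 2*N*(-146 + N) (F(N) = (N + N)*(N - 146) = (2*N)*(-146 + N) = 2*N*(-146 + N))
S = 201149263/80727753 (S = 20626/9183 + 21590/((2*(-149)*(-146 - 149))) = 20626*(1/9183) + 21590/((2*(-149)*(-295))) = 20626/9183 + 21590/87910 = 20626/9183 + 21590*(1/87910) = 20626/9183 + 2159/8791 = 201149263/80727753 ≈ 2.4917)
(9153 - 49106)*(S - 5299) = (9153 - 49106)*(201149263/80727753 - 5299) = -39953*(-427575213884/80727753) = 17082912520307452/80727753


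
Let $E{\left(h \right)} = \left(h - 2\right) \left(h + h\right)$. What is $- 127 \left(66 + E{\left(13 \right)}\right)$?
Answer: $-44704$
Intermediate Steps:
$E{\left(h \right)} = 2 h \left(-2 + h\right)$ ($E{\left(h \right)} = \left(-2 + h\right) 2 h = 2 h \left(-2 + h\right)$)
$- 127 \left(66 + E{\left(13 \right)}\right) = - 127 \left(66 + 2 \cdot 13 \left(-2 + 13\right)\right) = - 127 \left(66 + 2 \cdot 13 \cdot 11\right) = - 127 \left(66 + 286\right) = \left(-127\right) 352 = -44704$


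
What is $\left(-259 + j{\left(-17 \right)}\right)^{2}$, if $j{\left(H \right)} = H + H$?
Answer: $85849$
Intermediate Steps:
$j{\left(H \right)} = 2 H$
$\left(-259 + j{\left(-17 \right)}\right)^{2} = \left(-259 + 2 \left(-17\right)\right)^{2} = \left(-259 - 34\right)^{2} = \left(-293\right)^{2} = 85849$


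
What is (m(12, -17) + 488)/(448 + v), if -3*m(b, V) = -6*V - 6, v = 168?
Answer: 57/77 ≈ 0.74026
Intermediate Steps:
m(b, V) = 2 + 2*V (m(b, V) = -(-6*V - 6)/3 = -(-6 - 6*V)/3 = 2 + 2*V)
(m(12, -17) + 488)/(448 + v) = ((2 + 2*(-17)) + 488)/(448 + 168) = ((2 - 34) + 488)/616 = (-32 + 488)*(1/616) = 456*(1/616) = 57/77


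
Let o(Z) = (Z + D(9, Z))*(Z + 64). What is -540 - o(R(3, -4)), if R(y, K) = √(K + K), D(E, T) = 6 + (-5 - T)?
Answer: -604 - 2*I*√2 ≈ -604.0 - 2.8284*I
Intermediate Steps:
D(E, T) = 1 - T
R(y, K) = √2*√K (R(y, K) = √(2*K) = √2*√K)
o(Z) = 64 + Z (o(Z) = (Z + (1 - Z))*(Z + 64) = 1*(64 + Z) = 64 + Z)
-540 - o(R(3, -4)) = -540 - (64 + √2*√(-4)) = -540 - (64 + √2*(2*I)) = -540 - (64 + 2*I*√2) = -540 + (-64 - 2*I*√2) = -604 - 2*I*√2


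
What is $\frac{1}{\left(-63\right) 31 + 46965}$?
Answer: $\frac{1}{45012} \approx 2.2216 \cdot 10^{-5}$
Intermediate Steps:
$\frac{1}{\left(-63\right) 31 + 46965} = \frac{1}{-1953 + 46965} = \frac{1}{45012}$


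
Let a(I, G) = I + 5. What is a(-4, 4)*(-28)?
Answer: -28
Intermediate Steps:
a(I, G) = 5 + I
a(-4, 4)*(-28) = (5 - 4)*(-28) = 1*(-28) = -28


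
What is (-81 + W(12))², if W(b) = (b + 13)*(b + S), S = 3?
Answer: 86436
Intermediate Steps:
W(b) = (3 + b)*(13 + b) (W(b) = (b + 13)*(b + 3) = (13 + b)*(3 + b) = (3 + b)*(13 + b))
(-81 + W(12))² = (-81 + (39 + 12² + 16*12))² = (-81 + (39 + 144 + 192))² = (-81 + 375)² = 294² = 86436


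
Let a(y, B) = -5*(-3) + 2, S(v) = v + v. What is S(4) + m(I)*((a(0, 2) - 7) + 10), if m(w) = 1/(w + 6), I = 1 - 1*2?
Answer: 12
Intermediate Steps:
S(v) = 2*v
I = -1 (I = 1 - 2 = -1)
m(w) = 1/(6 + w)
a(y, B) = 17 (a(y, B) = 15 + 2 = 17)
S(4) + m(I)*((a(0, 2) - 7) + 10) = 2*4 + ((17 - 7) + 10)/(6 - 1) = 8 + (10 + 10)/5 = 8 + (⅕)*20 = 8 + 4 = 12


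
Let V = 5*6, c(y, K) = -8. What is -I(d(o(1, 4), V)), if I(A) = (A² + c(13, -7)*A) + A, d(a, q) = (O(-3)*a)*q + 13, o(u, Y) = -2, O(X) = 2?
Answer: -12198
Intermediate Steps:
V = 30
d(a, q) = 13 + 2*a*q (d(a, q) = (2*a)*q + 13 = 2*a*q + 13 = 13 + 2*a*q)
I(A) = A² - 7*A (I(A) = (A² - 8*A) + A = A² - 7*A)
-I(d(o(1, 4), V)) = -(13 + 2*(-2)*30)*(-7 + (13 + 2*(-2)*30)) = -(13 - 120)*(-7 + (13 - 120)) = -(-107)*(-7 - 107) = -(-107)*(-114) = -1*12198 = -12198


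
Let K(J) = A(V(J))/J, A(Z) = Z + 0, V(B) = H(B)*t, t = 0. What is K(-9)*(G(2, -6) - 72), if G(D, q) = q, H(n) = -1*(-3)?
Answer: 0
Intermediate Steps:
H(n) = 3
V(B) = 0 (V(B) = 3*0 = 0)
A(Z) = Z
K(J) = 0 (K(J) = 0/J = 0)
K(-9)*(G(2, -6) - 72) = 0*(-6 - 72) = 0*(-78) = 0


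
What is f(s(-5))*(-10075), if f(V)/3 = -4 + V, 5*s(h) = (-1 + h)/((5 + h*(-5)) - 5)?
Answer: 611754/5 ≈ 1.2235e+5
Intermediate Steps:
s(h) = -(-1 + h)/(25*h) (s(h) = ((-1 + h)/((5 + h*(-5)) - 5))/5 = ((-1 + h)/((5 - 5*h) - 5))/5 = ((-1 + h)/((-5*h)))/5 = ((-1 + h)*(-1/(5*h)))/5 = (-(-1 + h)/(5*h))/5 = -(-1 + h)/(25*h))
f(V) = -12 + 3*V (f(V) = 3*(-4 + V) = -12 + 3*V)
f(s(-5))*(-10075) = (-12 + 3*((1/25)*(1 - 1*(-5))/(-5)))*(-10075) = (-12 + 3*((1/25)*(-1/5)*(1 + 5)))*(-10075) = (-12 + 3*((1/25)*(-1/5)*6))*(-10075) = (-12 + 3*(-6/125))*(-10075) = (-12 - 18/125)*(-10075) = -1518/125*(-10075) = 611754/5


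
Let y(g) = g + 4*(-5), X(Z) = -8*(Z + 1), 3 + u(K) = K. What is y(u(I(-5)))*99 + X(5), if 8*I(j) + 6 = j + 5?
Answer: -9597/4 ≈ -2399.3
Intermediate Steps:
I(j) = -⅛ + j/8 (I(j) = -¾ + (j + 5)/8 = -¾ + (5 + j)/8 = -¾ + (5/8 + j/8) = -⅛ + j/8)
u(K) = -3 + K
X(Z) = -8 - 8*Z (X(Z) = -8*(1 + Z) = -8 - 8*Z)
y(g) = -20 + g (y(g) = g - 20 = -20 + g)
y(u(I(-5)))*99 + X(5) = (-20 + (-3 + (-⅛ + (⅛)*(-5))))*99 + (-8 - 8*5) = (-20 + (-3 + (-⅛ - 5/8)))*99 + (-8 - 40) = (-20 + (-3 - ¾))*99 - 48 = (-20 - 15/4)*99 - 48 = -95/4*99 - 48 = -9405/4 - 48 = -9597/4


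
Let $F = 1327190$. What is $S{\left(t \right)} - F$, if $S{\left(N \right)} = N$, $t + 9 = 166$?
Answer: $-1327033$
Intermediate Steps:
$t = 157$ ($t = -9 + 166 = 157$)
$S{\left(t \right)} - F = 157 - 1327190 = -1327033$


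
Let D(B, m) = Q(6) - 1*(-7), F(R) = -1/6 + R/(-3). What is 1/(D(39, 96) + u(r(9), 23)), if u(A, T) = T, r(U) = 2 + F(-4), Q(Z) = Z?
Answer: 1/36 ≈ 0.027778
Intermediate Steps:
F(R) = -⅙ - R/3 (F(R) = -1*⅙ + R*(-⅓) = -⅙ - R/3)
r(U) = 19/6 (r(U) = 2 + (-⅙ - ⅓*(-4)) = 2 + (-⅙ + 4/3) = 2 + 7/6 = 19/6)
D(B, m) = 13 (D(B, m) = 6 - 1*(-7) = 6 + 7 = 13)
1/(D(39, 96) + u(r(9), 23)) = 1/(13 + 23) = 1/36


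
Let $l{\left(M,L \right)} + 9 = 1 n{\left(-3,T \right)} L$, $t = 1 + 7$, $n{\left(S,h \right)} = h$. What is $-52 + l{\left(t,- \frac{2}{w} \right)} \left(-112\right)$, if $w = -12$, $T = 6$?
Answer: $844$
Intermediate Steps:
$t = 8$
$l{\left(M,L \right)} = -9 + 6 L$ ($l{\left(M,L \right)} = -9 + 1 \cdot 6 L = -9 + 6 L$)
$-52 + l{\left(t,- \frac{2}{w} \right)} \left(-112\right) = -52 + \left(-9 + 6 \left(- \frac{2}{-12}\right)\right) \left(-112\right) = -52 + \left(-9 + 6 \left(\left(-2\right) \left(- \frac{1}{12}\right)\right)\right) \left(-112\right) = -52 + \left(-9 + 6 \cdot \frac{1}{6}\right) \left(-112\right) = -52 + \left(-9 + 1\right) \left(-112\right) = -52 - -896 = -52 + 896 = 844$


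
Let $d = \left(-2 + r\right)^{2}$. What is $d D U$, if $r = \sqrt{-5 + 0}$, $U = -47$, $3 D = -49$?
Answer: $\frac{2303 \left(2 - i \sqrt{5}\right)^{2}}{3} \approx -767.67 - 6866.2 i$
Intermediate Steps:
$D = - \frac{49}{3}$ ($D = \frac{1}{3} \left(-49\right) = - \frac{49}{3} \approx -16.333$)
$r = i \sqrt{5}$ ($r = \sqrt{-5} = i \sqrt{5} \approx 2.2361 i$)
$d = \left(-2 + i \sqrt{5}\right)^{2} \approx -1.0 - 8.9443 i$
$d D U = \left(2 - i \sqrt{5}\right)^{2} \left(- \frac{49}{3}\right) \left(-47\right) = - \frac{49 \left(2 - i \sqrt{5}\right)^{2}}{3} \left(-47\right) = \frac{2303 \left(2 - i \sqrt{5}\right)^{2}}{3}$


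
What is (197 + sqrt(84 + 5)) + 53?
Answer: 250 + sqrt(89) ≈ 259.43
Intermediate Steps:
(197 + sqrt(84 + 5)) + 53 = (197 + sqrt(89)) + 53 = 250 + sqrt(89)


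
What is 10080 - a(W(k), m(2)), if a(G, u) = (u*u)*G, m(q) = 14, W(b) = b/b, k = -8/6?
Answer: 9884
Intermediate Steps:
k = -4/3 (k = -8*1/6 = -4/3 ≈ -1.3333)
W(b) = 1
a(G, u) = G*u**2 (a(G, u) = u**2*G = G*u**2)
10080 - a(W(k), m(2)) = 10080 - 14**2 = 10080 - 196 = 9884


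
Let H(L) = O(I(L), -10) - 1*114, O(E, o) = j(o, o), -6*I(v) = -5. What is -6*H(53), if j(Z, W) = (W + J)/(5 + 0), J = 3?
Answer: 3462/5 ≈ 692.40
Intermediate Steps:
I(v) = ⅚ (I(v) = -⅙*(-5) = ⅚)
j(Z, W) = ⅗ + W/5 (j(Z, W) = (W + 3)/(5 + 0) = (3 + W)/5 = (3 + W)*(⅕) = ⅗ + W/5)
O(E, o) = ⅗ + o/5
H(L) = -577/5 (H(L) = (⅗ + (⅕)*(-10)) - 1*114 = (⅗ - 2) - 114 = -7/5 - 114 = -577/5)
-6*H(53) = -6*(-577/5) = 3462/5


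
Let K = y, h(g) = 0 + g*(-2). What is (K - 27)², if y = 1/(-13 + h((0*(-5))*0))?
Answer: 123904/169 ≈ 733.16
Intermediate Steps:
h(g) = -2*g (h(g) = 0 - 2*g = -2*g)
y = -1/13 (y = 1/(-13 - 2*0*(-5)*0) = 1/(-13 - 0*0) = 1/(-13 - 2*0) = 1/(-13 + 0) = 1/(-13) = -1/13 ≈ -0.076923)
K = -1/13 ≈ -0.076923
(K - 27)² = (-1/13 - 27)² = (-352/13)² = 123904/169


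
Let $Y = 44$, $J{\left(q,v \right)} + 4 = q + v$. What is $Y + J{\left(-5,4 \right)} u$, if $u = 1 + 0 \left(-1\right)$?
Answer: $39$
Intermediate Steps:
$J{\left(q,v \right)} = -4 + q + v$ ($J{\left(q,v \right)} = -4 + \left(q + v\right) = -4 + q + v$)
$u = 1$ ($u = 1 + 0 = 1$)
$Y + J{\left(-5,4 \right)} u = 44 + \left(-4 - 5 + 4\right) 1 = 44 - 5 = 39$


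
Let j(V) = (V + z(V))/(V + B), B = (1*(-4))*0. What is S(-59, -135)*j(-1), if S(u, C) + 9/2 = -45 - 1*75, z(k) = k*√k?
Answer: -249/2 - 249*I/2 ≈ -124.5 - 124.5*I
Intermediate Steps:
B = 0 (B = -4*0 = 0)
z(k) = k^(3/2)
S(u, C) = -249/2 (S(u, C) = -9/2 + (-45 - 1*75) = -9/2 + (-45 - 75) = -9/2 - 120 = -249/2)
j(V) = (V + V^(3/2))/V (j(V) = (V + V^(3/2))/(V + 0) = (V + V^(3/2))/V)
S(-59, -135)*j(-1) = -249*(1 + √(-1))/2 = -249*(1 + I)/2 = -249/2 - 249*I/2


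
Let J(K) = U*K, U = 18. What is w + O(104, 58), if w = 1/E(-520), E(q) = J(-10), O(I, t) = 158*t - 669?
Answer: 1529099/180 ≈ 8495.0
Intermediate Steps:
O(I, t) = -669 + 158*t
J(K) = 18*K
E(q) = -180 (E(q) = 18*(-10) = -180)
w = -1/180 (w = 1/(-180) = -1/180 ≈ -0.0055556)
w + O(104, 58) = -1/180 + (-669 + 158*58) = -1/180 + (-669 + 9164) = -1/180 + 8495 = 1529099/180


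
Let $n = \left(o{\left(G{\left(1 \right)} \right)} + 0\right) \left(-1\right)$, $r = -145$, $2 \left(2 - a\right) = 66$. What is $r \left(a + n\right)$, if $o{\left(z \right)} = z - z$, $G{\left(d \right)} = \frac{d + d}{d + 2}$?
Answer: $4495$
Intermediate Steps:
$a = -31$ ($a = 2 - 33 = -31$)
$G{\left(d \right)} = \frac{2 d}{2 + d}$
$o{\left(z \right)} = 0$
$n = 0$ ($n = \left(0 + 0\right) \left(-1\right) = 0 \left(-1\right) = 0$)
$r \left(a + n\right) = - 145 \left(-31 + 0\right) = \left(-145\right) \left(-31\right) = 4495$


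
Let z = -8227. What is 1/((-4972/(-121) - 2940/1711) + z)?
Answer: -18821/154099335 ≈ -0.00012214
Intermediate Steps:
1/((-4972/(-121) - 2940/1711) + z) = 1/((-4972/(-121) - 2940/1711) - 8227) = 1/((-4972*(-1/121) - 2940*1/1711) - 8227) = 1/((452/11 - 2940/1711) - 8227) = 1/(741032/18821 - 8227) = 1/(-154099335/18821) = -18821/154099335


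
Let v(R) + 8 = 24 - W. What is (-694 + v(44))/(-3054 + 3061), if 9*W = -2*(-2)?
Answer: -6106/63 ≈ -96.921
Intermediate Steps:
W = 4/9 (W = (-2*(-2))/9 = (1/9)*4 = 4/9 ≈ 0.44444)
v(R) = 140/9 (v(R) = -8 + (24 - 1*4/9) = -8 + (24 - 4/9) = -8 + 212/9 = 140/9)
(-694 + v(44))/(-3054 + 3061) = (-694 + 140/9)/(-3054 + 3061) = -6106/9/7 = -6106/9*1/7 = -6106/63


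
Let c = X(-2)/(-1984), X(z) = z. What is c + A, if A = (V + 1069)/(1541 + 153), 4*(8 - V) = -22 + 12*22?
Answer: 505031/840224 ≈ 0.60107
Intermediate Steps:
V = -105/2 (V = 8 - (-22 + 12*22)/4 = 8 - (-22 + 264)/4 = 8 - 1/4*242 = 8 - 121/2 = -105/2 ≈ -52.500)
A = 2033/3388 (A = (-105/2 + 1069)/(1541 + 153) = (2033/2)/1694 = (2033/2)*(1/1694) = 2033/3388 ≈ 0.60006)
c = 1/992 (c = -2/(-1984) = -2*(-1/1984) = 1/992 ≈ 0.0010081)
c + A = 1/992 + 2033/3388 = 505031/840224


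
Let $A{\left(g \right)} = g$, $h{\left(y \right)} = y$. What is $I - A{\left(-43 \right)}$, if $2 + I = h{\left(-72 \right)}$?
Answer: $-31$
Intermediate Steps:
$I = -74$ ($I = -2 - 72 = -74$)
$I - A{\left(-43 \right)} = -74 - -43 = -74 + 43 = -31$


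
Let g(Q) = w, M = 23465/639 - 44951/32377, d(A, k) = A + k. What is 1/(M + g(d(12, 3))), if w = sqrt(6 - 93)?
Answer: 15123642215170248/571603496137720039 - 428030707343409*I*sqrt(87)/571603496137720039 ≈ 0.026458 - 0.0069846*I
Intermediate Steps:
M = 731002616/20688903 (M = 23465*(1/639) - 44951*1/32377 = 23465/639 - 44951/32377 = 731002616/20688903 ≈ 35.333)
w = I*sqrt(87) (w = sqrt(-87) = I*sqrt(87) ≈ 9.3274*I)
g(Q) = I*sqrt(87)
1/(M + g(d(12, 3))) = 1/(731002616/20688903 + I*sqrt(87))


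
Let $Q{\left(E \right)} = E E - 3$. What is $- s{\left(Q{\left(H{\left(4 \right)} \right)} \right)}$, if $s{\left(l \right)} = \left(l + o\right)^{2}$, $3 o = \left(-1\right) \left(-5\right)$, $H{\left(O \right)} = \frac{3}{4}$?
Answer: $- \frac{1369}{2304} \approx -0.59418$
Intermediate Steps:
$H{\left(O \right)} = \frac{3}{4}$ ($H{\left(O \right)} = 3 \cdot \frac{1}{4} = \frac{3}{4}$)
$o = \frac{5}{3}$ ($o = \frac{\left(-1\right) \left(-5\right)}{3} = \frac{1}{3} \cdot 5 = \frac{5}{3} \approx 1.6667$)
$Q{\left(E \right)} = -3 + E^{2}$ ($Q{\left(E \right)} = E^{2} - 3 = -3 + E^{2}$)
$s{\left(l \right)} = \left(\frac{5}{3} + l\right)^{2}$ ($s{\left(l \right)} = \left(l + \frac{5}{3}\right)^{2} = \left(\frac{5}{3} + l\right)^{2}$)
$- s{\left(Q{\left(H{\left(4 \right)} \right)} \right)} = - \frac{\left(5 + 3 \left(-3 + \left(\frac{3}{4}\right)^{2}\right)\right)^{2}}{9} = - \frac{\left(5 + 3 \left(-3 + \frac{9}{16}\right)\right)^{2}}{9} = - \frac{\left(5 + 3 \left(- \frac{39}{16}\right)\right)^{2}}{9} = - \frac{\left(5 - \frac{117}{16}\right)^{2}}{9} = - \frac{\left(- \frac{37}{16}\right)^{2}}{9} = - \frac{1369}{9 \cdot 256} = \left(-1\right) \frac{1369}{2304} = - \frac{1369}{2304}$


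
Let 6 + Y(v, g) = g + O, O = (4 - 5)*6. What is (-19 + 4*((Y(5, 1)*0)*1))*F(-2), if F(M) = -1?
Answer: 19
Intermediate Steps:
O = -6 (O = -1*6 = -6)
Y(v, g) = -12 + g (Y(v, g) = -6 + (g - 6) = -6 + (-6 + g) = -12 + g)
(-19 + 4*((Y(5, 1)*0)*1))*F(-2) = (-19 + 4*(((-12 + 1)*0)*1))*(-1) = (-19 + 4*(-11*0*1))*(-1) = (-19 + 4*(0*1))*(-1) = (-19 + 4*0)*(-1) = (-19 + 0)*(-1) = -19*(-1) = 19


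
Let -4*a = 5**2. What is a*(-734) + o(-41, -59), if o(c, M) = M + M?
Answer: 8939/2 ≈ 4469.5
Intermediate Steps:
o(c, M) = 2*M
a = -25/4 (a = -1/4*5**2 = -1/4*25 = -25/4 ≈ -6.2500)
a*(-734) + o(-41, -59) = -25/4*(-734) + 2*(-59) = 9175/2 - 118 = 8939/2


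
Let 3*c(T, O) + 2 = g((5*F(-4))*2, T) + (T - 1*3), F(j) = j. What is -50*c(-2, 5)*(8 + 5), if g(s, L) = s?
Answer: 30550/3 ≈ 10183.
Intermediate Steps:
c(T, O) = -15 + T/3 (c(T, O) = -⅔ + ((5*(-4))*2 + (T - 1*3))/3 = -⅔ + (-20*2 + (T - 3))/3 = -⅔ + (-40 + (-3 + T))/3 = -⅔ + (-43 + T)/3 = -⅔ + (-43/3 + T/3) = -15 + T/3)
-50*c(-2, 5)*(8 + 5) = -50*(-15 + (⅓)*(-2))*(8 + 5) = -50*(-15 - ⅔)*13 = -(-2350)*13/3 = -50*(-611/3) = 30550/3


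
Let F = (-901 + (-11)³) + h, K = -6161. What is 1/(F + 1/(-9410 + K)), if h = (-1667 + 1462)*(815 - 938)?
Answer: 15571/357868292 ≈ 4.3510e-5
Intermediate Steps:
h = 25215 (h = -205*(-123) = 25215)
F = 22983 (F = (-901 + (-11)³) + 25215 = (-901 - 1331) + 25215 = -2232 + 25215 = 22983)
1/(F + 1/(-9410 + K)) = 1/(22983 + 1/(-9410 - 6161)) = 1/(22983 + 1/(-15571)) = 1/(22983 - 1/15571) = 1/(357868292/15571) = 15571/357868292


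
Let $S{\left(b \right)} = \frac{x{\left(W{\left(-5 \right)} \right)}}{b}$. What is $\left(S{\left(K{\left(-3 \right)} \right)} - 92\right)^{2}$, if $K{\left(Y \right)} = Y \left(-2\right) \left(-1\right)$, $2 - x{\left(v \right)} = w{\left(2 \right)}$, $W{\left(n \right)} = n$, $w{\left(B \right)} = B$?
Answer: $8464$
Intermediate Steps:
$x{\left(v \right)} = 0$ ($x{\left(v \right)} = 2 - 2 = 0$)
$K{\left(Y \right)} = 2 Y$ ($K{\left(Y \right)} = - 2 Y \left(-1\right) = 2 Y$)
$S{\left(b \right)} = 0$ ($S{\left(b \right)} = \frac{0}{b} = 0$)
$\left(S{\left(K{\left(-3 \right)} \right)} - 92\right)^{2} = \left(0 - 92\right)^{2} = \left(-92\right)^{2} = 8464$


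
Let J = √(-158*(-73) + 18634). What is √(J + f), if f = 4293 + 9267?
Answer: √(13560 + 6*√838) ≈ 117.19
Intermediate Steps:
J = 6*√838 (J = √(11534 + 18634) = √30168 = 6*√838 ≈ 173.69)
f = 13560
√(J + f) = √(6*√838 + 13560) = √(13560 + 6*√838)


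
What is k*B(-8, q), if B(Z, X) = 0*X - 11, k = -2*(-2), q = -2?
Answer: -44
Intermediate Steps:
k = 4
B(Z, X) = -11 (B(Z, X) = 0 - 11 = -11)
k*B(-8, q) = 4*(-11) = -44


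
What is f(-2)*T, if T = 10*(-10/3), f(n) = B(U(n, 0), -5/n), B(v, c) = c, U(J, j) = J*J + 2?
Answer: -250/3 ≈ -83.333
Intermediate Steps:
U(J, j) = 2 + J² (U(J, j) = J² + 2 = 2 + J²)
f(n) = -5/n
T = -100/3 (T = 10*((⅓)*(-10)) = 10*(-10/3) = -100/3 ≈ -33.333)
f(-2)*T = -5/(-2)*(-100/3) = -5*(-½)*(-100/3) = (5/2)*(-100/3) = -250/3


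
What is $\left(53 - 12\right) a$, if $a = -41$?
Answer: $-1681$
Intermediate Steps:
$\left(53 - 12\right) a = \left(53 - 12\right) \left(-41\right) = 41 \left(-41\right) = -1681$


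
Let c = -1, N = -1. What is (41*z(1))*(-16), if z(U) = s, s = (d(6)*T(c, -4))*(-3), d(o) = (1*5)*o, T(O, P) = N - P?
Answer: 177120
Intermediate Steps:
T(O, P) = -1 - P
d(o) = 5*o
s = -270 (s = ((5*6)*(-1 - 1*(-4)))*(-3) = (30*(-1 + 4))*(-3) = (30*3)*(-3) = 90*(-3) = -270)
z(U) = -270
(41*z(1))*(-16) = (41*(-270))*(-16) = -11070*(-16) = 177120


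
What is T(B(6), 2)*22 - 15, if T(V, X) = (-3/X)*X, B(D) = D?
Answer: -81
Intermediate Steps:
T(V, X) = -3
T(B(6), 2)*22 - 15 = -3*22 - 15 = -66 - 15 = -81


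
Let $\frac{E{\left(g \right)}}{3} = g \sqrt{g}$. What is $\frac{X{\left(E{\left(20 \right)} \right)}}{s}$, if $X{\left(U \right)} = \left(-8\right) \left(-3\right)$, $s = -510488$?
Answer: $- \frac{3}{63811} \approx -4.7014 \cdot 10^{-5}$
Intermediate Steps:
$E{\left(g \right)} = 3 g^{\frac{3}{2}}$ ($E{\left(g \right)} = 3 g \sqrt{g} = 3 g^{\frac{3}{2}}$)
$X{\left(U \right)} = 24$
$\frac{X{\left(E{\left(20 \right)} \right)}}{s} = \frac{24}{-510488} = 24 \left(- \frac{1}{510488}\right) = - \frac{3}{63811}$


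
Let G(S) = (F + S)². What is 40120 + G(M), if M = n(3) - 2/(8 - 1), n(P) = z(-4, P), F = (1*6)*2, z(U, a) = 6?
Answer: 1981256/49 ≈ 40434.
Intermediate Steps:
F = 12 (F = 6*2 = 12)
n(P) = 6
M = 40/7 (M = 6 - 2/(8 - 1) = 6 - 2/7 = 40/7 ≈ 5.7143)
G(S) = (12 + S)²
40120 + G(M) = 40120 + (12 + 40/7)² = 40120 + (124/7)² = 40120 + 15376/49 = 1981256/49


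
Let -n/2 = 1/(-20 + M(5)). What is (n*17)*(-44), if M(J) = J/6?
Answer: -8976/115 ≈ -78.052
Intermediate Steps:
M(J) = J/6 (M(J) = J*(1/6) = J/6)
n = 12/115 (n = -2/(-20 + (1/6)*5) = -2/(-20 + 5/6) = -2/(-115/6) = -2*(-6/115) = 12/115 ≈ 0.10435)
(n*17)*(-44) = ((12/115)*17)*(-44) = (204/115)*(-44) = -8976/115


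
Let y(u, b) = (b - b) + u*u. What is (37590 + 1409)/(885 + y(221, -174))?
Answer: 38999/49726 ≈ 0.78428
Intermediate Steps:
y(u, b) = u² (y(u, b) = 0 + u² = u²)
(37590 + 1409)/(885 + y(221, -174)) = (37590 + 1409)/(885 + 221²) = 38999/(885 + 48841) = 38999/49726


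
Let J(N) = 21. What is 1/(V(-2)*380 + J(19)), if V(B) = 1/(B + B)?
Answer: -1/74 ≈ -0.013514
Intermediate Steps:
V(B) = 1/(2*B)
1/(V(-2)*380 + J(19)) = 1/(((½)/(-2))*380 + 21) = 1/(((½)*(-½))*380 + 21) = 1/(-¼*380 + 21) = 1/(-95 + 21) = 1/(-74) = -1/74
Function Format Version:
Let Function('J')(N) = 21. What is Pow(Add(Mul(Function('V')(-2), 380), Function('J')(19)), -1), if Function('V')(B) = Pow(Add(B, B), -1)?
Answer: Rational(-1, 74) ≈ -0.013514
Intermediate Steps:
Function('V')(B) = Mul(Rational(1, 2), Pow(B, -1)) (Function('V')(B) = Pow(Mul(2, B), -1) = Mul(Rational(1, 2), Pow(B, -1)))
Pow(Add(Mul(Function('V')(-2), 380), Function('J')(19)), -1) = Pow(Add(Mul(Mul(Rational(1, 2), Pow(-2, -1)), 380), 21), -1) = Pow(Add(Mul(Mul(Rational(1, 2), Rational(-1, 2)), 380), 21), -1) = Pow(Add(Mul(Rational(-1, 4), 380), 21), -1) = Pow(Add(-95, 21), -1) = Pow(-74, -1) = Rational(-1, 74)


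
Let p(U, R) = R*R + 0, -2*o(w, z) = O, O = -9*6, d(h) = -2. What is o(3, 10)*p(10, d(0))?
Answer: 108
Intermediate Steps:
O = -54 (O = -3*18 = -54)
o(w, z) = 27 (o(w, z) = -1/2*(-54) = 27)
p(U, R) = R**2 (p(U, R) = R**2 + 0 = R**2)
o(3, 10)*p(10, d(0)) = 27*(-2)**2 = 27*4 = 108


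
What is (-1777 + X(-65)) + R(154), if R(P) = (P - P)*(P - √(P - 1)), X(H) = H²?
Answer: 2448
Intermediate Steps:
R(P) = 0 (R(P) = 0*(P - √(-1 + P)) = 0)
(-1777 + X(-65)) + R(154) = (-1777 + (-65)²) + 0 = (-1777 + 4225) + 0 = 2448 + 0 = 2448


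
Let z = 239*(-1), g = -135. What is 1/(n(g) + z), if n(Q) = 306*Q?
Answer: -1/41549 ≈ -2.4068e-5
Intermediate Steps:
z = -239
1/(n(g) + z) = 1/(306*(-135) - 239) = 1/(-41310 - 239) = 1/(-41549) = -1/41549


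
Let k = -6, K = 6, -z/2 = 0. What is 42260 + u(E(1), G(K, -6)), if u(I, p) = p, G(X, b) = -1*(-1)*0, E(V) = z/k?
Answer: 42260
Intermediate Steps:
z = 0 (z = -2*0 = 0)
E(V) = 0 (E(V) = 0/(-6) = 0*(-⅙) = 0)
G(X, b) = 0 (G(X, b) = 1*0 = 0)
42260 + u(E(1), G(K, -6)) = 42260 + 0 = 42260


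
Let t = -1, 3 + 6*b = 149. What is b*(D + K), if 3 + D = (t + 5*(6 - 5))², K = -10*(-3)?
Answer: 3139/3 ≈ 1046.3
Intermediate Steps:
b = 73/3 (b = -½ + (⅙)*149 = -½ + 149/6 = 73/3 ≈ 24.333)
K = 30
D = 13 (D = -3 + (-1 + 5*(6 - 5))² = -3 + (-1 + 5*1)² = -3 + (-1 + 5)² = -3 + 4² = -3 + 16 = 13)
b*(D + K) = 73*(13 + 30)/3 = (73/3)*43 = 3139/3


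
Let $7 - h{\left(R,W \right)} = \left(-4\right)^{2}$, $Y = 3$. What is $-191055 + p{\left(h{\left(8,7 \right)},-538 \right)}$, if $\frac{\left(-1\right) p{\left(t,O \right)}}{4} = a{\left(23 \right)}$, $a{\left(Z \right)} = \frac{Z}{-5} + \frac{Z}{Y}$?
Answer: $- \frac{2866009}{15} \approx -1.9107 \cdot 10^{5}$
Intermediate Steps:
$a{\left(Z \right)} = \frac{2 Z}{15}$ ($a{\left(Z \right)} = \frac{Z}{-5} + \frac{Z}{3} = Z \left(- \frac{1}{5}\right) + Z \frac{1}{3} = - \frac{Z}{5} + \frac{Z}{3} = \frac{2 Z}{15}$)
$h{\left(R,W \right)} = -9$ ($h{\left(R,W \right)} = 7 - \left(-4\right)^{2} = 7 - 16 = -9$)
$p{\left(t,O \right)} = - \frac{184}{15}$ ($p{\left(t,O \right)} = - 4 \cdot \frac{2}{15} \cdot 23 = \left(-4\right) \frac{46}{15} = - \frac{184}{15}$)
$-191055 + p{\left(h{\left(8,7 \right)},-538 \right)} = -191055 - \frac{184}{15} = - \frac{2866009}{15}$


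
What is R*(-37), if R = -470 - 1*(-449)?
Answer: 777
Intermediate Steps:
R = -21 (R = -470 + 449 = -21)
R*(-37) = -21*(-37) = 777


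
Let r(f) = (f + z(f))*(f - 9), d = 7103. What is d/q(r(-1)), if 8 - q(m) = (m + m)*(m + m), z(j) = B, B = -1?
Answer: -7103/1592 ≈ -4.4617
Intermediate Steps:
z(j) = -1
r(f) = (-1 + f)*(-9 + f) (r(f) = (f - 1)*(f - 9) = (-1 + f)*(-9 + f))
q(m) = 8 - 4*m**2 (q(m) = 8 - (m + m)*(m + m) = 8 - 2*m*2*m = 8 - 4*m**2)
d/q(r(-1)) = 7103/(8 - 4*(9 + (-1)**2 - 10*(-1))**2) = 7103/(8 - 4*(9 + 1 + 10)**2) = 7103/(8 - 4*20**2) = 7103/(8 - 4*400) = 7103/(8 - 1600) = 7103/(-1592) = 7103*(-1/1592) = -7103/1592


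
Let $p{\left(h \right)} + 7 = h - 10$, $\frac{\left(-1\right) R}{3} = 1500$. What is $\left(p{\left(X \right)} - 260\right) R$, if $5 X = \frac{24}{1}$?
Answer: $1224900$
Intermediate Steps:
$R = -4500$ ($R = \left(-3\right) 1500 = -4500$)
$X = \frac{24}{5}$ ($X = \frac{24 \cdot 1^{-1}}{5} = \frac{24 \cdot 1}{5} = \frac{1}{5} \cdot 24 = \frac{24}{5} \approx 4.8$)
$p{\left(h \right)} = -17 + h$ ($p{\left(h \right)} = -7 + \left(h - 10\right) = -7 + \left(-10 + h\right) = -17 + h$)
$\left(p{\left(X \right)} - 260\right) R = \left(\left(-17 + \frac{24}{5}\right) - 260\right) \left(-4500\right) = \left(- \frac{61}{5} - 260\right) \left(-4500\right) = \left(- \frac{1361}{5}\right) \left(-4500\right) = 1224900$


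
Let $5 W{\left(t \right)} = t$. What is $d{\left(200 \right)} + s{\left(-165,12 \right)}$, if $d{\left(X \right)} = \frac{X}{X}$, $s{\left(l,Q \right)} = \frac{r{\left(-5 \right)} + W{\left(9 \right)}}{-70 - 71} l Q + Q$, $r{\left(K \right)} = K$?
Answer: $- \frac{1501}{47} \approx -31.936$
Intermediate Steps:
$W{\left(t \right)} = \frac{t}{5}$
$s{\left(l,Q \right)} = Q + \frac{16 Q l}{705}$ ($s{\left(l,Q \right)} = \frac{-5 + \frac{1}{5} \cdot 9}{-70 - 71} l Q + Q = \frac{-5 + \frac{9}{5}}{-141} l Q + Q = \left(- \frac{16}{5}\right) \left(- \frac{1}{141}\right) l Q + Q = \frac{16 l}{705} Q + Q = \frac{16 Q l}{705} + Q = Q + \frac{16 Q l}{705}$)
$d{\left(X \right)} = 1$
$d{\left(200 \right)} + s{\left(-165,12 \right)} = 1 + \frac{1}{705} \cdot 12 \left(705 + 16 \left(-165\right)\right) = 1 + \frac{1}{705} \cdot 12 \left(705 - 2640\right) = 1 + \frac{1}{705} \cdot 12 \left(-1935\right) = 1 - \frac{1548}{47} = - \frac{1501}{47}$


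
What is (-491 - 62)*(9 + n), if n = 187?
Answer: -108388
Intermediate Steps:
(-491 - 62)*(9 + n) = (-491 - 62)*(9 + 187) = -553*196 = -108388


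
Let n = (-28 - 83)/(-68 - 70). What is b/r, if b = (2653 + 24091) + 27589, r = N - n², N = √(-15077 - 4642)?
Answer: -157392051732/88292829025 - 729820850544*I*√2191/88292829025 ≈ -1.7826 - 386.91*I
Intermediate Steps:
N = 3*I*√2191 (N = √(-19719) = 3*I*√2191 ≈ 140.42*I)
n = 37/46 (n = -111/(-138) = -111*(-1/138) = 37/46 ≈ 0.80435)
r = -1369/2116 + 3*I*√2191 (r = 3*I*√2191 - (37/46)² = 3*I*√2191 - 1*1369/2116 = 3*I*√2191 - 1369/2116 = -1369/2116 + 3*I*√2191 ≈ -0.64698 + 140.42*I)
b = 54333 (b = 26744 + 27589 = 54333)
b/r = 54333/(-1369/2116 + 3*I*√2191)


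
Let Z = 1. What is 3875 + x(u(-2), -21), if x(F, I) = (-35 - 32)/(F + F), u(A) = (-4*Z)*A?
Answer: 61933/16 ≈ 3870.8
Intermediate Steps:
u(A) = -4*A (u(A) = (-4*1)*A = -4*A)
x(F, I) = -67/(2*F) (x(F, I) = -67*1/(2*F) = -67/(2*F))
3875 + x(u(-2), -21) = 3875 - 67/(2*((-4*(-2)))) = 3875 - 67/2/8 = 3875 - 67/2*1/8 = 3875 - 67/16 = 61933/16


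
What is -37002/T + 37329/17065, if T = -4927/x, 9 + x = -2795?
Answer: -1770371400537/84079255 ≈ -21056.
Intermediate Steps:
x = -2804 (x = -9 - 2795 = -2804)
T = 4927/2804 (T = -4927/(-2804) = -4927*(-1/2804) = 4927/2804 ≈ 1.7571)
-37002/T + 37329/17065 = -37002/4927/2804 + 37329/17065 = -37002*2804/4927 + 37329*(1/17065) = -103753608/4927 + 37329/17065 = -1770371400537/84079255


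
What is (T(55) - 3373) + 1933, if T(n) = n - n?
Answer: -1440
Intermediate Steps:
T(n) = 0
(T(55) - 3373) + 1933 = (0 - 3373) + 1933 = -3373 + 1933 = -1440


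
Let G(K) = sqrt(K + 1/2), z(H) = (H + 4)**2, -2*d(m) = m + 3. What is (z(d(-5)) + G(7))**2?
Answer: (50 + sqrt(30))**2/4 ≈ 769.43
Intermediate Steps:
d(m) = -3/2 - m/2 (d(m) = -(m + 3)/2 = -(3 + m)/2 = -3/2 - m/2)
z(H) = (4 + H)**2
G(K) = sqrt(1/2 + K) (G(K) = sqrt(K + 1/2) = sqrt(1/2 + K))
(z(d(-5)) + G(7))**2 = ((4 + (-3/2 - 1/2*(-5)))**2 + sqrt(2 + 4*7)/2)**2 = ((4 + (-3/2 + 5/2))**2 + sqrt(2 + 28)/2)**2 = ((4 + 1)**2 + sqrt(30)/2)**2 = (5**2 + sqrt(30)/2)**2 = (25 + sqrt(30)/2)**2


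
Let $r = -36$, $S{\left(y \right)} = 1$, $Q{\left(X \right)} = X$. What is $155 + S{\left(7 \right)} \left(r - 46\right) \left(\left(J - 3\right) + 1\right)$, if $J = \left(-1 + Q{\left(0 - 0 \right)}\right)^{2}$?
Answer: $237$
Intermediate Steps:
$J = 1$ ($J = \left(-1 + \left(0 - 0\right)\right)^{2} = \left(-1 + \left(0 + 0\right)\right)^{2} = \left(-1 + 0\right)^{2} = \left(-1\right)^{2} = 1$)
$155 + S{\left(7 \right)} \left(r - 46\right) \left(\left(J - 3\right) + 1\right) = 155 + 1 \left(-36 - 46\right) \left(\left(1 - 3\right) + 1\right) = 155 + 1 \left(- 82 \left(\left(1 - 3\right) + 1\right)\right) = 155 + 1 \left(- 82 \left(-2 + 1\right)\right) = 155 + 1 \left(\left(-82\right) \left(-1\right)\right) = 155 + 1 \cdot 82 = 155 + 82 = 237$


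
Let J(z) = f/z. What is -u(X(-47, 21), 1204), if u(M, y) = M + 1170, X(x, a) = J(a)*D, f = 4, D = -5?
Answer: -24550/21 ≈ -1169.0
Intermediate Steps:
J(z) = 4/z
X(x, a) = -20/a (X(x, a) = (4/a)*(-5) = -20/a)
u(M, y) = 1170 + M
-u(X(-47, 21), 1204) = -(1170 - 20/21) = -1*24550/21 = -24550/21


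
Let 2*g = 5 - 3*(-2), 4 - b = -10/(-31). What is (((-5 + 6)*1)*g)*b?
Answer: 627/31 ≈ 20.226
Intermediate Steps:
b = 114/31 (b = 4 - (-10)/(-31) = 4 - (-10)*(-1)/31 = 4 - 1*10/31 = 4 - 10/31 = 114/31 ≈ 3.6774)
g = 11/2 (g = (5 - 3*(-2))/2 = (5 + 6)/2 = (½)*11 = 11/2 ≈ 5.5000)
(((-5 + 6)*1)*g)*b = (((-5 + 6)*1)*(11/2))*(114/31) = ((1*1)*(11/2))*(114/31) = (1*(11/2))*(114/31) = (11/2)*(114/31) = 627/31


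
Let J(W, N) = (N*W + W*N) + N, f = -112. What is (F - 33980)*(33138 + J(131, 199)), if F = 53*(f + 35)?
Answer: -3253263975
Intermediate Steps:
F = -4081 (F = 53*(-112 + 35) = 53*(-77) = -4081)
J(W, N) = N + 2*N*W (J(W, N) = (N*W + N*W) + N = 2*N*W + N = N + 2*N*W)
(F - 33980)*(33138 + J(131, 199)) = (-4081 - 33980)*(33138 + 199*(1 + 2*131)) = -38061*(33138 + 199*(1 + 262)) = -38061*(33138 + 199*263) = -38061*(33138 + 52337) = -38061*85475 = -3253263975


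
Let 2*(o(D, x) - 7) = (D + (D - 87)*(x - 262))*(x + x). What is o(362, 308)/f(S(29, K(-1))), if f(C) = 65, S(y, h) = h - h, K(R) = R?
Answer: 4007703/65 ≈ 61657.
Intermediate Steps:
o(D, x) = 7 + x*(D + (-262 + x)*(-87 + D)) (o(D, x) = 7 + ((D + (D - 87)*(x - 262))*(x + x))/2 = 7 + ((D + (-87 + D)*(-262 + x))*(2*x))/2 = 7 + ((D + (-262 + x)*(-87 + D))*(2*x))/2 = 7 + (2*x*(D + (-262 + x)*(-87 + D)))/2 = 7 + x*(D + (-262 + x)*(-87 + D)))
S(y, h) = 0
o(362, 308)/f(S(29, K(-1))) = (7 - 87*308² + 22794*308 + 362*308² - 261*362*308)/65 = (7 - 87*94864 + 7020552 + 362*94864 - 29100456)*(1/65) = (7 - 8253168 + 7020552 + 34340768 - 29100456)*(1/65) = 4007703*(1/65) = 4007703/65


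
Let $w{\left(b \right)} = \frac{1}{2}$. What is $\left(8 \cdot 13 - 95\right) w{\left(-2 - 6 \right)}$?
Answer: $\frac{9}{2} \approx 4.5$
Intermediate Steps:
$w{\left(b \right)} = \frac{1}{2}$
$\left(8 \cdot 13 - 95\right) w{\left(-2 - 6 \right)} = \left(8 \cdot 13 - 95\right) \frac{1}{2} = \left(104 - 95\right) \frac{1}{2} = 9 \cdot \frac{1}{2} = \frac{9}{2}$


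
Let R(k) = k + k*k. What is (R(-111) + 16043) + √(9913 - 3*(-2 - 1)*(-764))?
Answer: 28253 + √3037 ≈ 28308.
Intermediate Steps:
R(k) = k + k²
(R(-111) + 16043) + √(9913 - 3*(-2 - 1)*(-764)) = (-111*(1 - 111) + 16043) + √(9913 - 3*(-2 - 1)*(-764)) = (-111*(-110) + 16043) + √(9913 - 3*(-3)*(-764)) = (12210 + 16043) + √(9913 + 9*(-764)) = 28253 + √(9913 - 6876) = 28253 + √3037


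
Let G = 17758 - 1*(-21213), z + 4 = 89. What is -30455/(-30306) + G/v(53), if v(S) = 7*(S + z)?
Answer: 33624296/813211 ≈ 41.348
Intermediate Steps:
z = 85 (z = -4 + 89 = 85)
v(S) = 595 + 7*S (v(S) = 7*(S + 85) = 7*(85 + S) = 595 + 7*S)
G = 38971 (G = 17758 + 21213 = 38971)
-30455/(-30306) + G/v(53) = -30455/(-30306) + 38971/(595 + 7*53) = -30455*(-1/30306) + 38971/(595 + 371) = 30455/30306 + 38971/966 = 33624296/813211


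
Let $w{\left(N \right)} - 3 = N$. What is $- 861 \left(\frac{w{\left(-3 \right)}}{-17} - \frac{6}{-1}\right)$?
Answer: $-5166$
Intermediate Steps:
$w{\left(N \right)} = 3 + N$
$- 861 \left(\frac{w{\left(-3 \right)}}{-17} - \frac{6}{-1}\right) = - 861 \left(\frac{3 - 3}{-17} - \frac{6}{-1}\right) = - 861 \left(0 \left(- \frac{1}{17}\right) - -6\right) = - 861 \left(0 + 6\right) = \left(-861\right) 6 = -5166$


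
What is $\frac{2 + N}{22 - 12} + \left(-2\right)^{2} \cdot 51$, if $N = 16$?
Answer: $\frac{1029}{5} \approx 205.8$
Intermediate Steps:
$\frac{2 + N}{22 - 12} + \left(-2\right)^{2} \cdot 51 = \frac{2 + 16}{22 - 12} + \left(-2\right)^{2} \cdot 51 = \frac{18}{10} + 4 \cdot 51 = 18 \cdot \frac{1}{10} + 204 = \frac{9}{5} + 204 = \frac{1029}{5}$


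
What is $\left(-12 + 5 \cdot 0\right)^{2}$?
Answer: $144$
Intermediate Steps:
$\left(-12 + 5 \cdot 0\right)^{2} = \left(-12 + 0\right)^{2} = \left(-12\right)^{2} = 144$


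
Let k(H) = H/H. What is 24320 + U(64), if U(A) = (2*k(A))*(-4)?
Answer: 24312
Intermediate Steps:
k(H) = 1
U(A) = -8 (U(A) = (2*1)*(-4) = 2*(-4) = -8)
24320 + U(64) = 24320 - 8 = 24312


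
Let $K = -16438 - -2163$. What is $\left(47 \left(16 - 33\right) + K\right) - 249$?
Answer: $-15323$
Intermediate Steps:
$K = -14275$ ($K = -16438 + 2163 = -14275$)
$\left(47 \left(16 - 33\right) + K\right) - 249 = \left(47 \left(16 - 33\right) - 14275\right) - 249 = \left(47 \left(-17\right) - 14275\right) - 249 = \left(-799 - 14275\right) - 249 = -15074 - 249 = -15323$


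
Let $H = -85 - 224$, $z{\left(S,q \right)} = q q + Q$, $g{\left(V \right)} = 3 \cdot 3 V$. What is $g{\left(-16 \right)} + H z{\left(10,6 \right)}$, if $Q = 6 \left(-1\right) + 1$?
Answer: $-9723$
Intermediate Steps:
$g{\left(V \right)} = 9 V$
$Q = -5$ ($Q = -6 + 1 = -5$)
$z{\left(S,q \right)} = -5 + q^{2}$ ($z{\left(S,q \right)} = q q - 5 = q^{2} - 5 = -5 + q^{2}$)
$H = -309$
$g{\left(-16 \right)} + H z{\left(10,6 \right)} = 9 \left(-16\right) - 309 \left(-5 + 6^{2}\right) = -144 - 309 \left(-5 + 36\right) = -144 - 9579 = -9723$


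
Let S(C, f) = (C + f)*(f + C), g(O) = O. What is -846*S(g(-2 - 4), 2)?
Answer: -13536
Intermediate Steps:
S(C, f) = (C + f)² (S(C, f) = (C + f)*(C + f) = (C + f)²)
-846*S(g(-2 - 4), 2) = -846*((-2 - 4) + 2)² = -846*(-6 + 2)² = -846*(-4)² = -846*16 = -13536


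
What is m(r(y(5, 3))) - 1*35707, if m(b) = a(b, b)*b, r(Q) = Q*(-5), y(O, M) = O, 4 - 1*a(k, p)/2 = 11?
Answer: -35357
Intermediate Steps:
a(k, p) = -14 (a(k, p) = 8 - 2*11 = 8 - 22 = -14)
r(Q) = -5*Q
m(b) = -14*b
m(r(y(5, 3))) - 1*35707 = -(-70)*5 - 1*35707 = -14*(-25) - 35707 = 350 - 35707 = -35357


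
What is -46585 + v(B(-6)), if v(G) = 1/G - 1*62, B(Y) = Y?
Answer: -279883/6 ≈ -46647.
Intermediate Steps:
v(G) = -62 + 1/G (v(G) = 1/G - 62 = -62 + 1/G)
-46585 + v(B(-6)) = -46585 + (-62 + 1/(-6)) = -46585 + (-62 - 1/6) = -46585 - 373/6 = -279883/6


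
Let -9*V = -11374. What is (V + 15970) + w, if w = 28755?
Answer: 413899/9 ≈ 45989.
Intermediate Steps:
V = 11374/9 (V = -⅑*(-11374) = 11374/9 ≈ 1263.8)
(V + 15970) + w = (11374/9 + 15970) + 28755 = 155104/9 + 28755 = 413899/9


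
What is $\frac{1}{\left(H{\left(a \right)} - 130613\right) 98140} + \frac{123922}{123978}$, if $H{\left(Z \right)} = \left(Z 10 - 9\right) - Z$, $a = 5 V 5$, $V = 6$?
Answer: $\frac{786083969488891}{786439198665120} \approx 0.99955$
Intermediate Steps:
$a = 150$ ($a = 5 \cdot 6 \cdot 5 = 30 \cdot 5 = 150$)
$H{\left(Z \right)} = -9 + 9 Z$ ($H{\left(Z \right)} = \left(10 Z - 9\right) - Z = \left(-9 + 10 Z\right) - Z = -9 + 9 Z$)
$\frac{1}{\left(H{\left(a \right)} - 130613\right) 98140} + \frac{123922}{123978} = \frac{1}{\left(\left(-9 + 9 \cdot 150\right) - 130613\right) 98140} + \frac{123922}{123978} = \frac{1}{\left(-9 + 1350\right) - 130613} \cdot \frac{1}{98140} + 123922 \cdot \frac{1}{123978} = \frac{1}{1341 - 130613} \cdot \frac{1}{98140} + \frac{61961}{61989} = \frac{1}{-129272} \cdot \frac{1}{98140} + \frac{61961}{61989} = \left(- \frac{1}{129272}\right) \frac{1}{98140} + \frac{61961}{61989} = - \frac{1}{12686754080} + \frac{61961}{61989} = \frac{786083969488891}{786439198665120}$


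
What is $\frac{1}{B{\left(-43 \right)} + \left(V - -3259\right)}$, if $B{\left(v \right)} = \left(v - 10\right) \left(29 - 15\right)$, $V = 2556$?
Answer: $\frac{1}{5073} \approx 0.00019712$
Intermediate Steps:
$B{\left(v \right)} = -140 + 14 v$ ($B{\left(v \right)} = \left(-10 + v\right) 14 = -140 + 14 v$)
$\frac{1}{B{\left(-43 \right)} + \left(V - -3259\right)} = \frac{1}{\left(-140 + 14 \left(-43\right)\right) + \left(2556 - -3259\right)} = \frac{1}{\left(-140 - 602\right) + \left(2556 + 3259\right)} = \frac{1}{-742 + 5815} = \frac{1}{5073}$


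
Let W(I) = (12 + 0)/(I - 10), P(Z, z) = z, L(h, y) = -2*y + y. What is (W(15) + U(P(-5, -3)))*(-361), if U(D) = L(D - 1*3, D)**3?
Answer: -53067/5 ≈ -10613.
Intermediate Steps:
L(h, y) = -y
U(D) = -D**3 (U(D) = (-D)**3 = -D**3)
W(I) = 12/(-10 + I)
(W(15) + U(P(-5, -3)))*(-361) = (12/(-10 + 15) - 1*(-3)**3)*(-361) = (12/5 - 1*(-27))*(-361) = (12*(1/5) + 27)*(-361) = (12/5 + 27)*(-361) = (147/5)*(-361) = -53067/5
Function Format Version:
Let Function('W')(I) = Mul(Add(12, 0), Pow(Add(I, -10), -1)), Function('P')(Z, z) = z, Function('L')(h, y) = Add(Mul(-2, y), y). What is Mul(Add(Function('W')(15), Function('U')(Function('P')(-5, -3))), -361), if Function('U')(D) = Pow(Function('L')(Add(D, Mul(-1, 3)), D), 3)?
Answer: Rational(-53067, 5) ≈ -10613.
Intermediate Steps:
Function('L')(h, y) = Mul(-1, y)
Function('U')(D) = Mul(-1, Pow(D, 3)) (Function('U')(D) = Pow(Mul(-1, D), 3) = Mul(-1, Pow(D, 3)))
Function('W')(I) = Mul(12, Pow(Add(-10, I), -1))
Mul(Add(Function('W')(15), Function('U')(Function('P')(-5, -3))), -361) = Mul(Add(Mul(12, Pow(Add(-10, 15), -1)), Mul(-1, Pow(-3, 3))), -361) = Mul(Add(Mul(12, Pow(5, -1)), Mul(-1, -27)), -361) = Mul(Add(Mul(12, Rational(1, 5)), 27), -361) = Mul(Add(Rational(12, 5), 27), -361) = Mul(Rational(147, 5), -361) = Rational(-53067, 5)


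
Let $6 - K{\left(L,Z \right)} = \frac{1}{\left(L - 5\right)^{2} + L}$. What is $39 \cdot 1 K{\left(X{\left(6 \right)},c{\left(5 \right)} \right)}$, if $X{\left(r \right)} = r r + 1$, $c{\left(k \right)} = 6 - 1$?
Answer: $\frac{248235}{1061} \approx 233.96$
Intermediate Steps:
$c{\left(k \right)} = 5$
$X{\left(r \right)} = 1 + r^{2}$ ($X{\left(r \right)} = r^{2} + 1 = 1 + r^{2}$)
$K{\left(L,Z \right)} = 6 - \frac{1}{L + \left(-5 + L\right)^{2}}$ ($K{\left(L,Z \right)} = 6 - \frac{1}{\left(L - 5\right)^{2} + L} = 6 - \frac{1}{\left(-5 + L\right)^{2} + L} = 6 - \frac{1}{L + \left(-5 + L\right)^{2}}$)
$39 \cdot 1 K{\left(X{\left(6 \right)},c{\left(5 \right)} \right)} = 39 \cdot 1 \frac{-1 + 6 \left(1 + 6^{2}\right) + 6 \left(-5 + \left(1 + 6^{2}\right)\right)^{2}}{\left(1 + 6^{2}\right) + \left(-5 + \left(1 + 6^{2}\right)\right)^{2}} = 39 \frac{-1 + 6 \left(1 + 36\right) + 6 \left(-5 + \left(1 + 36\right)\right)^{2}}{\left(1 + 36\right) + \left(-5 + \left(1 + 36\right)\right)^{2}} = 39 \frac{-1 + 6 \cdot 37 + 6 \left(-5 + 37\right)^{2}}{37 + \left(-5 + 37\right)^{2}} = 39 \frac{-1 + 222 + 6 \cdot 32^{2}}{37 + 32^{2}} = 39 \frac{-1 + 222 + 6 \cdot 1024}{37 + 1024} = 39 \frac{-1 + 222 + 6144}{1061} = 39 \cdot \frac{1}{1061} \cdot 6365 = 39 \cdot \frac{6365}{1061} = \frac{248235}{1061}$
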